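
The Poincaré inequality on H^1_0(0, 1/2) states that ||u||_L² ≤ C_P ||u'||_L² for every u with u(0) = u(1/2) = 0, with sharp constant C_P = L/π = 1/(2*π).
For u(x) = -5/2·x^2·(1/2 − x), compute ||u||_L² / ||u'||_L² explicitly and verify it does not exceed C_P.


||u||_L² / ||u'||_L² = sqrt(14)/28 < C_P = 1/(2*π).

u(x) = -5/2·x^2·(1/2 − x), so u'(x) = 5*x*(3*x - 1)/2.
u(x) = -5/2·x^2·(1/2 − x) vanishes at x = 0 and x = 1/2, so u ∈ H^1_0(0, 1/2). Differentiate via the product rule and integrate the resulting polynomials term by term.
  ∫_0^1/2 u² dx = ∫_0^1/2 (25*x^6/4 - 25*x^5/4 + 25*x^4/16) dx. Term by term:
    ∫_0^1/2 25*x^6/4 dx = 25/3584;  ∫_0^1/2 -25*x^5/4 dx = -25/1536;  ∫_0^1/2 25*x^4/16 dx = 5/512.
  Sum: 25/3584 − 25/1536 + 5/512 = 5/10752.
  ∫_0^1/2 (u')² dx = ∫_0^1/2 (225*x^4/4 - 75*x^3/2 + 25*x^2/4) dx. Term by term:
    ∫_0^1/2 225*x^4/4 dx = 45/128;  ∫_0^1/2 -75*x^3/2 dx = -75/128;  ∫_0^1/2 25*x^2/4 dx = 25/96.
  Sum: 45/128 − 75/128 + 25/96 = 5/192.
∫_0^1/2 u² dx = 5/10752, so ||u||_L² = sqrt(210)/672.
∫_0^1/2 (u')² dx = 5/192, so ||u'||_L² = sqrt(15)/24.
Ratio ||u||_L² / ||u'||_L² = sqrt(14)/28.
Sharp Poincaré constant on H^1_0(0, 1/2) is C_P = L/π = 1/(2*π), achieved by sin(2*π·x).
A polynomial bump cannot attain the sharp Poincaré constant (only the first sine eigenfunction does), so the ratio is strictly less than C_P, consistent with ||u||_L² ≤ C_P ||u'||_L².


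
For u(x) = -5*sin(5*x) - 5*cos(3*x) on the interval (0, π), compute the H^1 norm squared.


||u||_{H^1(0,π)}^2 = 450*π

u'(x) = 15*sin(3*x) - 25*cos(5*x).
Expand u² and (u')² and integrate term by term on (0, π), using: for integers n ≥ 1, ∫_0^π sin²(nx) dx = ∫_0^π cos²(nx) dx = π/2; for n ≠ n', ∫_0^π sin(nx)sin(n'x) dx = ∫_0^π cos(nx)cos(n'x) dx = 0; and by product-to-sum, ∫_0^π sin(nx)cos(n'x) dx = ½∫_0^π [sin((n+n')x) + sin((n−n')x)] dx, which is 0 when n+n' is even and 2n/(n²−n'²) when n+n' is odd (it need not vanish on (0, π)).
  u² squared terms: (-5)²·∫cos(3x)² dx = 25·π/2 = 25*π/2;  (-5)²·∫sin(5x)² dx = 25·π/2 = 25*π/2.
  u² cross terms: 2·(-5)·(-5)·∫cos(3x)·sin(5x) dx = 50·(0) = 0.
  So ∫_0^π u² dx = 25*π/2 + 25*π/2 + 0 = 25*π.
  (u')² squared terms: (-25)²·∫cos(5x)² dx = 625·π/2 = 625*π/2;  (15)²·∫sin(3x)² dx = 225·π/2 = 225*π/2.
  (u')² cross terms: 2·(-25)·(15)·∫cos(5x)·sin(3x) dx = -750·(0) = 0.
  So ∫_0^π (u')² dx = 625*π/2 + 225*π/2 + 0 = 425*π.
||u||_{H^1}^2 = (25*π) + (425*π) = 450*π.


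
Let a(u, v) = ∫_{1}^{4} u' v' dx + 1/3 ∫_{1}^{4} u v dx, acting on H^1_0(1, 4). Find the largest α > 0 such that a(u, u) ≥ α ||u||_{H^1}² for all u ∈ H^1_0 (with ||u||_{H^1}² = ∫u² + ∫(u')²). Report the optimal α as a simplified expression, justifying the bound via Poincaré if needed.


α = (3 + π^2)/(9 + π^2)

Coercivity of a(·,·) on H^1_0(1, 4) means a(u, u) ≥ α ||u||_{H^1}² for every u ∈ H^1_0.
The interval has length L = 3, and Poincaré/coercivity depend only on L. Here a(u, u) = ∫(u')² + (1/3)·∫u².
Here 0 < c = 1/3 < 1. The condition a(u,u) ≥ α||u||_{H^1}² reads (1−α)∫(u')² ≥ (α−c)∫u². Any admissible α is ≤ 1 (rapidly oscillating u have ∫u²/∫(u')² → 0), and α = 1 would force 0 ≥ (1−c)∫u², impossible since c < 1; so 1−α > 0. By the sharp Poincaré inequality on H^1_0 of an interval of length L, ∫(u')² ≥ (π/L)²∫u² with equality for the first sine mode sin(π(x−x₀)/L) (x₀ the left endpoint), so the inequality holds for all u iff (1−α)(π/L)² ≥ α − c, i.e. α ≤ ((π/L)² + c)/((π/L)² + 1) = (1 + c(L/π)²)/(1 + (L/π)²). With (π/L)² = π^2/9 and c = 1/3, the largest admissible constant is α = ((π/L)² + c)/((π/L)² + 1).
Simplifying, α = (3 + π^2)/(9 + π^2).


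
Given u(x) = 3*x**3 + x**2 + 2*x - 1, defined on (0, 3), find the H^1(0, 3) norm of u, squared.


||u||_{H^1}^2 = 644613/70

The H^1 norm (squared) on an interval (0, L) is
  ||u||_{H^1}^2 = ∫_0^L u(x)^2 dx + ∫_0^L u'(x)^2 dx.
Compute u'(x) = 9*x**2 + 2*x + 2.
Then u(x)^2 = 9*x**6 + 6*x**5 + 13*x**4 - 2*x**3 + 2*x**2 - 4*x + 1 and u'(x)^2 = 81*x**4 + 36*x**3 + 40*x**2 + 8*x + 4.
Integrate each monomial from 0 to 3 using ∫_0^3 c·x^n dx = c·3^(n+1)/(n+1):
  ∫_0^3 u(x)^2 dx = ∫_0^3 (9*x^6 + 6*x^5 + 13*x^4 - 2*x^3 + 2*x^2 - 4*x + 1) dx. Term by term:
    ∫_0^3 9*x^6 dx = 19683/7;  ∫_0^3 6*x^5 dx = 729;  ∫_0^3 13*x^4 dx = 3159/5;
    ∫_0^3 -2*x^3 dx = -81/2;  ∫_0^3 2*x^2 dx = 18;  ∫_0^3 -4*x dx = -18;
    ∫_0^3 1 dx = 3.
  Sum: 19683/7 + 729 + 3159/5 − 81/2 + 18 − 18 + 3 = 289461/70.
  ∫_0^3 u'(x)^2 dx = ∫_0^3 (81*x^4 + 36*x^3 + 40*x^2 + 8*x + 4) dx. Term by term:
    ∫_0^3 81*x^4 dx = 19683/5;  ∫_0^3 36*x^3 dx = 729;  ∫_0^3 40*x^2 dx = 360;
    ∫_0^3 8*x dx = 36;  ∫_0^3 4 dx = 12.
  Sum: 19683/5 + 729 + 360 + 36 + 12 = 25368/5.
Adding: ||u||_{H^1}^2 = 289461/70 + 25368/5 = 644613/70.


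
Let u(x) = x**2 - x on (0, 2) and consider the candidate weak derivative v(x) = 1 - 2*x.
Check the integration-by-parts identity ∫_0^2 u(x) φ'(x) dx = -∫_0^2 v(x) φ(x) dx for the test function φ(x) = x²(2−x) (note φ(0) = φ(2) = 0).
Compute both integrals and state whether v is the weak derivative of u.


LHS = -28/15, RHS = 28/15. No, v is not the weak derivative of u.

u(x) = x**2 - x, classical derivative u'(x) = 2*x - 1.
φ(x) = x²(2−x), so φ'(x) = x*(4 - 3*x).
Note φ(0) = φ(2) = 0, so the boundary term u·φ vanishes.
LHS = ∫_0^2 u(x) φ'(x) dx = ∫_0^2 (-3*x^4 + 7*x^3 - 4*x^2) dx. Term by term:
  ∫_0^2 -3*x^4 dx = -96/5;  ∫_0^2 7*x^3 dx = 28;  ∫_0^2 -4*x^2 dx = -32/3.
Sum: -96/5 + 28 − 32/3 = -28/15.
So LHS = -28/15.
∫_0^2 v(x) φ(x) dx = ∫_0^2 (2*x^4 - 5*x^3 + 2*x^2) dx. Term by term:
  ∫_0^2 2*x^4 dx = 64/5;  ∫_0^2 -5*x^3 dx = -20;  ∫_0^2 2*x^2 dx = 16/3.
Sum: 64/5 − 20 + 16/3 = -28/15.
So RHS = -∫_0^2 v(x) φ(x) dx = 28/15.
LHS − RHS = -56/15 ≠ 0, so the identity fails.
(For a valid weak derivative the identity must hold for EVERY test function, in particular this one. The failure shows v is NOT the weak derivative of u.)
Correct weak derivative would be u'(x) = 2*x - 1.


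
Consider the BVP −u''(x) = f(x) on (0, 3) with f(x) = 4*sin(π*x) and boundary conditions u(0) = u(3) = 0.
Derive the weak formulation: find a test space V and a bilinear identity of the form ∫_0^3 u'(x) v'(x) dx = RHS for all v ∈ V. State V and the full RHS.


V = H^1_0(0, 3) (so v(0) = v(3) = 0); weak form: ∫_0^3 u'v' dx = ∫_0^3 (4*sin(π*x)) v dx for all v ∈ V.

Multiply both sides by a test function v and integrate from 0 to 3:
  ∫_0^3 −u''(x) v(x) dx = ∫_0^3 f(x) v(x) dx.
Integrate the LHS by parts once:
  ∫_0^3 −u'' v dx = −[u'(x) v(x)]_0^3 + ∫_0^3 u'(x) v'(x) dx.
Thus ∫_0^3 u'(x) v'(x) dx = ∫_0^3 f(x) v(x) dx + [u'(x) v(x)]_0^3.
Choose V so that boundary terms are either known or forced to vanish.
u is Dirichlet: u(0) = u(3) = 0. Let V = H^1_0(0, 3); then v(0) = v(3) = 0, and [u' v]_0^3 = 0.
Weak formulation: find u (satisfying any essential BC) such that ∫_0^3 u'(x) v'(x) dx = ∫_0^3 f v dx for all v ∈ V.
Substituting f(x) = 4*sin(π*x), the right-hand side is ∫_0^3 (4*sin(π*x)) v dx.


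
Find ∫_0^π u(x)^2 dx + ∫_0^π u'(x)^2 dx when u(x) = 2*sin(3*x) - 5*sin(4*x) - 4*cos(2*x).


||u||_{H^1(0,π)}^2 = -96 + 545*π/2

u'(x) = 8*sin(2*x) + 6*cos(3*x) - 20*cos(4*x).
Expand u² and (u')² and integrate term by term on (0, π), using: for integers n ≥ 1, ∫_0^π sin²(nx) dx = ∫_0^π cos²(nx) dx = π/2; for n ≠ n', ∫_0^π sin(nx)sin(n'x) dx = ∫_0^π cos(nx)cos(n'x) dx = 0; and by product-to-sum, ∫_0^π sin(nx)cos(n'x) dx = ½∫_0^π [sin((n+n')x) + sin((n−n')x)] dx, which is 0 when n+n' is even and 2n/(n²−n'²) when n+n' is odd (it need not vanish on (0, π)).
  u² squared terms: (-5)²·∫sin(4x)² dx = 25·π/2 = 25*π/2;  (-4)²·∫cos(2x)² dx = 16·π/2 = 8*π;  (2)²·∫sin(3x)² dx = 4·π/2 = 2*π.
  u² cross terms: 2·(-5)·(-4)·∫sin(4x)·cos(2x) dx = 40·(0) = 0;  2·(-5)·(2)·∫sin(4x)·sin(3x) dx = -20·(0) = 0;  2·(-4)·(2)·∫cos(2x)·sin(3x) dx = -16·(6/5) = -96/5.
  So ∫_0^π u² dx = 25*π/2 + 8*π + 2*π + 0 + 0 − 96/5 = -96/5 + 45*π/2.
  (u')² squared terms: (-20)²·∫cos(4x)² dx = 400·π/2 = 200*π;  (6)²·∫cos(3x)² dx = 36·π/2 = 18*π;  (8)²·∫sin(2x)² dx = 64·π/2 = 32*π.
  (u')² cross terms: 2·(-20)·(6)·∫cos(4x)·cos(3x) dx = -240·(0) = 0;  2·(-20)·(8)·∫cos(4x)·sin(2x) dx = -320·(0) = 0;  2·(6)·(8)·∫cos(3x)·sin(2x) dx = 96·(-4/5) = -384/5.
  So ∫_0^π (u')² dx = 200*π + 18*π + 32*π + 0 + 0 − 384/5 = -384/5 + 250*π.
||u||_{H^1}^2 = (-96/5 + 45*π/2) + (-384/5 + 250*π) = -96 + 545*π/2.


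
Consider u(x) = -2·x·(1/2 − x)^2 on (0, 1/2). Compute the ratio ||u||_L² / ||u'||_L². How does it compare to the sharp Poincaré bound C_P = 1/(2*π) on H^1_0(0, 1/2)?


||u||_L² / ||u'||_L² = sqrt(14)/28 < C_P = 1/(2*π).

u(x) = -2·x·(1/2 − x)^2, so u'(x) = (1 - 6*x)*(x - 1/2).
u(x) = -2·x·(1/2 − x)^2 vanishes at x = 0 and x = 1/2, so u ∈ H^1_0(0, 1/2). Differentiate via the product rule and integrate the resulting polynomials term by term.
  ∫_0^1/2 u² dx = ∫_0^1/2 (4*x^6 - 8*x^5 + 6*x^4 - 2*x^3 + x^2/4) dx. Term by term:
    ∫_0^1/2 4*x^6 dx = 1/224;  ∫_0^1/2 -8*x^5 dx = -1/48;  ∫_0^1/2 6*x^4 dx = 3/80;
    ∫_0^1/2 -2*x^3 dx = -1/32;  ∫_0^1/2 x^2/4 dx = 1/96.
  Sum: 1/224 − 1/48 + 3/80 − 1/32 + 1/96 = 1/3360.
  ∫_0^1/2 (u')² dx = ∫_0^1/2 (36*x^4 - 48*x^3 + 22*x^2 - 4*x + 1/4) dx. Term by term:
    ∫_0^1/2 36*x^4 dx = 9/40;  ∫_0^1/2 -48*x^3 dx = -3/4;  ∫_0^1/2 22*x^2 dx = 11/12;
    ∫_0^1/2 -4*x dx = -1/2;  ∫_0^1/2 1/4 dx = 1/8.
  Sum: 9/40 − 3/4 + 11/12 − 1/2 + 1/8 = 1/60.
∫_0^1/2 u² dx = 1/3360, so ||u||_L² = sqrt(210)/840.
∫_0^1/2 (u')² dx = 1/60, so ||u'||_L² = sqrt(15)/30.
Ratio ||u||_L² / ||u'||_L² = sqrt(14)/28.
Sharp Poincaré constant on H^1_0(0, 1/2) is C_P = L/π = 1/(2*π), achieved by sin(2*π·x).
A polynomial bump cannot attain the sharp Poincaré constant (only the first sine eigenfunction does), so the ratio is strictly less than C_P, consistent with ||u||_L² ≤ C_P ||u'||_L².


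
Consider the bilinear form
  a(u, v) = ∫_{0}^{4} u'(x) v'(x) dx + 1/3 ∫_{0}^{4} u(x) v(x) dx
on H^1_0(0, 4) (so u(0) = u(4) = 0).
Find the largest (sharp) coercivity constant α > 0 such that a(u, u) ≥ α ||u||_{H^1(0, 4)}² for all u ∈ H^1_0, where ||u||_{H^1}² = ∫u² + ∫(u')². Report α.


α = (16/3 + π^2)/(π^2 + 16)

Coercivity of a(·,·) on H^1_0(0, 4) means a(u, u) ≥ α ||u||_{H^1}² for every u ∈ H^1_0.
The interval has length L = 4, and Poincaré/coercivity depend only on L. Here a(u, u) = ∫(u')² + (1/3)·∫u².
Here 0 < c = 1/3 < 1. The condition a(u,u) ≥ α||u||_{H^1}² reads (1−α)∫(u')² ≥ (α−c)∫u². Any admissible α is ≤ 1 (rapidly oscillating u have ∫u²/∫(u')² → 0), and α = 1 would force 0 ≥ (1−c)∫u², impossible since c < 1; so 1−α > 0. By the sharp Poincaré inequality on H^1_0 of an interval of length L, ∫(u')² ≥ (π/L)²∫u² with equality for the first sine mode sin(π(x−x₀)/L) (x₀ the left endpoint), so the inequality holds for all u iff (1−α)(π/L)² ≥ α − c, i.e. α ≤ ((π/L)² + c)/((π/L)² + 1) = (1 + c(L/π)²)/(1 + (L/π)²). With (π/L)² = π^2/16 and c = 1/3, the largest admissible constant is α = ((π/L)² + c)/((π/L)² + 1).
Simplifying, α = (16/3 + π^2)/(π^2 + 16).


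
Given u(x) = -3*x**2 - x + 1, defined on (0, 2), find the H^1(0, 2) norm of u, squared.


||u||_{H^1}^2 = 2824/15

The H^1 norm (squared) on an interval (0, L) is
  ||u||_{H^1}^2 = ∫_0^L u(x)^2 dx + ∫_0^L u'(x)^2 dx.
Compute u'(x) = -6*x - 1.
Then u(x)^2 = 9*x**4 + 6*x**3 - 5*x**2 - 2*x + 1 and u'(x)^2 = 36*x**2 + 12*x + 1.
Integrate each monomial from 0 to 2 using ∫_0^2 c·x^n dx = c·2^(n+1)/(n+1):
  ∫_0^2 u(x)^2 dx = ∫_0^2 (9*x^4 + 6*x^3 - 5*x^2 - 2*x + 1) dx. Term by term:
    ∫_0^2 9*x^4 dx = 288/5;  ∫_0^2 6*x^3 dx = 24;  ∫_0^2 -5*x^2 dx = -40/3;
    ∫_0^2 -2*x dx = -4;  ∫_0^2 1 dx = 2.
  Sum: 288/5 + 24 − 40/3 − 4 + 2 = 994/15.
  ∫_0^2 u'(x)^2 dx = ∫_0^2 (36*x^2 + 12*x + 1) dx. Term by term:
    ∫_0^2 36*x^2 dx = 96;  ∫_0^2 12*x dx = 24;  ∫_0^2 1 dx = 2.
  Sum: 96 + 24 + 2 = 122.
Adding: ||u||_{H^1}^2 = 994/15 + 122 = 2824/15.


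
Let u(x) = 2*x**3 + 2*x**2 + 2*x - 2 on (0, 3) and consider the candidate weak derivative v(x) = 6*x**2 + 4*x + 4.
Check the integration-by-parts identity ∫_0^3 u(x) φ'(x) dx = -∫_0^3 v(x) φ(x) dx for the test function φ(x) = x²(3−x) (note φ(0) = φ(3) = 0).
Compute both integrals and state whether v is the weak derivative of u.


LHS = -2079/10, RHS = -1107/5. No, v is not the weak derivative of u.

u(x) = 2*x**3 + 2*x**2 + 2*x - 2, classical derivative u'(x) = 6*x**2 + 4*x + 2.
φ(x) = x²(3−x), so φ'(x) = 3*x*(2 - x).
Note φ(0) = φ(3) = 0, so the boundary term u·φ vanishes.
LHS = ∫_0^3 u(x) φ'(x) dx = ∫_0^3 (-6*x^5 + 6*x^4 + 6*x^3 + 18*x^2 - 12*x) dx. Term by term:
  ∫_0^3 -6*x^5 dx = -729;  ∫_0^3 6*x^4 dx = 1458/5;  ∫_0^3 6*x^3 dx = 243/2;
  ∫_0^3 18*x^2 dx = 162;  ∫_0^3 -12*x dx = -54.
Sum: -729 + 1458/5 + 243/2 + 162 − 54 = -2079/10.
So LHS = -2079/10.
∫_0^3 v(x) φ(x) dx = ∫_0^3 (-6*x^5 + 14*x^4 + 8*x^3 + 12*x^2) dx. Term by term:
  ∫_0^3 -6*x^5 dx = -729;  ∫_0^3 14*x^4 dx = 3402/5;  ∫_0^3 8*x^3 dx = 162;
  ∫_0^3 12*x^2 dx = 108.
Sum: -729 + 3402/5 + 162 + 108 = 1107/5.
So RHS = -∫_0^3 v(x) φ(x) dx = -1107/5.
LHS − RHS = 27/2 ≠ 0, so the identity fails.
(For a valid weak derivative the identity must hold for EVERY test function, in particular this one. The failure shows v is NOT the weak derivative of u.)
Correct weak derivative would be u'(x) = 6*x**2 + 4*x + 2.


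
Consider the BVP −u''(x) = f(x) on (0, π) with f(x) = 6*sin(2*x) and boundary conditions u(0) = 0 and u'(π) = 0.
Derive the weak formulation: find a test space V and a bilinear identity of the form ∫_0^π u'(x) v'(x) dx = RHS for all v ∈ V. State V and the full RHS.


V = {v ∈ H^1(0, π) : v(0) = 0} (test functions vanish at x = 0 where u is specified); weak form: ∫_0^π u'v' dx = ∫_0^π (6*sin(2*x)) v dx for all v ∈ V.

Multiply both sides by a test function v and integrate from 0 to π:
  ∫_0^π −u''(x) v(x) dx = ∫_0^π f(x) v(x) dx.
Integrate the LHS by parts once:
  ∫_0^π −u'' v dx = −[u'(x) v(x)]_0^π + ∫_0^π u'(x) v'(x) dx.
Thus ∫_0^π u'(x) v'(x) dx = ∫_0^π f(x) v(x) dx + [u'(x) v(x)]_0^π.
Choose V so that boundary terms are either known or forced to vanish.
Mixed BC: u(0) = 0 (Dirichlet) and u'(π) = 0 (Neumann). Define V = {v ∈ H^1(0, π) : v(0) = 0}. Then [u' v]_0^π = u'(π)·v(π) − u'(0)·0 = 0.
Weak formulation: find u (satisfying any essential BC) such that ∫_0^π u'(x) v'(x) dx = ∫_0^π f v dx for all v ∈ V (Dirichlet at 0 absorbed into V; the Neumann datum at x = π is zero, so no boundary term remains).
Substituting f(x) = 6*sin(2*x), the right-hand side is ∫_0^π (6*sin(2*x)) v dx.


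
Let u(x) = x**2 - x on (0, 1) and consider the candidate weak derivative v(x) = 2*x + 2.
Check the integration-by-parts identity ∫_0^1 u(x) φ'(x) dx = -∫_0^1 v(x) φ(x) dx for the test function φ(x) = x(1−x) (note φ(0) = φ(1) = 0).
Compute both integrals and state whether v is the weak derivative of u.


LHS = 0, RHS = -1/2. No, v is not the weak derivative of u.

u(x) = x**2 - x, classical derivative u'(x) = 2*x - 1.
φ(x) = x(1−x), so φ'(x) = 1 - 2*x.
Note φ(0) = φ(1) = 0, so the boundary term u·φ vanishes.
LHS = ∫_0^1 u(x) φ'(x) dx = ∫_0^1 (-2*x^3 + 3*x^2 - x) dx. Term by term:
  ∫_0^1 -2*x^3 dx = -1/2;  ∫_0^1 3*x^2 dx = 1;  ∫_0^1 -x dx = -1/2.
Sum: -1/2 + 1 − 1/2 = 0.
So LHS = 0.
∫_0^1 v(x) φ(x) dx = ∫_0^1 (-2*x^3 + 2*x) dx. Term by term:
  ∫_0^1 -2*x^3 dx = -1/2;  ∫_0^1 2*x dx = 1.
Sum: -1/2 + 1 = 1/2.
So RHS = -∫_0^1 v(x) φ(x) dx = -1/2.
LHS − RHS = 1/2 ≠ 0, so the identity fails.
(For a valid weak derivative the identity must hold for EVERY test function, in particular this one. The failure shows v is NOT the weak derivative of u.)
Correct weak derivative would be u'(x) = 2*x - 1.


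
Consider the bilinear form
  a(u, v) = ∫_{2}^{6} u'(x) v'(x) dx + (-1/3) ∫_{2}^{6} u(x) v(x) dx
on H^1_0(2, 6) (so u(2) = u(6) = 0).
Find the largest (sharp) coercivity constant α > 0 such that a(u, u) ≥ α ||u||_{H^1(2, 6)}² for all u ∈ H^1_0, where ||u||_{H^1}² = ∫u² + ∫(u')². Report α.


α = (-16/3 + π^2)/(π^2 + 16)

Coercivity of a(·,·) on H^1_0(2, 6) means a(u, u) ≥ α ||u||_{H^1}² for every u ∈ H^1_0.
The interval has length L = 4, and Poincaré/coercivity depend only on L. Here a(u, u) = ∫(u')² + (-1/3)·∫u².
Here c = -1/3 < 0 with |c| < (π/L)² = π^2/16, so coercivity still holds. The condition a(u,u) ≥ α||u||_{H^1}² reads (1−α)∫(u')² ≥ (α−c)∫u². Any admissible α is ≤ 1 (rapidly oscillating u have ∫u²/∫(u')² → 0), and α = 1 would force 0 ≥ (1−c)∫u², impossible since c < 1; so 1−α > 0. By the sharp Poincaré inequality on H^1_0 of an interval of length L, ∫(u')² ≥ (π/L)²∫u² with equality for the first sine mode sin(π(x−x₀)/L) (x₀ the left endpoint), so the inequality holds for all u iff (1−α)(π/L)² ≥ α − c, i.e. α ≤ ((π/L)² + c)/((π/L)² + 1) = (1 + c(L/π)²)/(1 + (L/π)²). (Direct route, valid since c ≤ 0: Poincaré gives c∫u² ≥ c(L/π)²∫(u')², so a(u,u) ≥ (1 + c(L/π)²)∫(u')², while ||u||_{H^1}² ≤ (1 + (L/π)²)∫(u')²; dividing yields the same α.) With (π/L)² = π^2/16 and c = -1/3, the largest admissible constant is α = ((π/L)² + c)/((π/L)² + 1).
Simplifying, α = (-16/3 + π^2)/(π^2 + 16).


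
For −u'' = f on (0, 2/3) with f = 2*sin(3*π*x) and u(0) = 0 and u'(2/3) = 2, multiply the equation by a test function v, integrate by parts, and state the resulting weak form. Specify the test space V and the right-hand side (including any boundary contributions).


V = {v ∈ H^1(0, 2/3) : v(0) = 0} (test functions vanish at x = 0 where u is specified); weak form: ∫_0^2/3 u'v' dx = ∫_0^2/3 (2*sin(3*π*x)) v dx + 2·v(2/3) for all v ∈ V.

Multiply both sides by a test function v and integrate from 0 to 2/3:
  ∫_0^2/3 −u''(x) v(x) dx = ∫_0^2/3 f(x) v(x) dx.
Integrate the LHS by parts once:
  ∫_0^2/3 −u'' v dx = −[u'(x) v(x)]_0^2/3 + ∫_0^2/3 u'(x) v'(x) dx.
Thus ∫_0^2/3 u'(x) v'(x) dx = ∫_0^2/3 f(x) v(x) dx + [u'(x) v(x)]_0^2/3.
Choose V so that boundary terms are either known or forced to vanish.
Mixed BC: u(0) = 0 (Dirichlet) and u'(2/3) = 2 (Neumann). Define V = {v ∈ H^1(0, 2/3) : v(0) = 0}. Then [u' v]_0^2/3 = u'(2/3)·v(2/3) − u'(0)·0 = 2·v(2/3).
Weak formulation: find u (satisfying any essential BC) such that ∫_0^2/3 u'(x) v'(x) dx = ∫_0^2/3 f v dx + 2·v(2/3) for all v ∈ V (Dirichlet at 0 absorbed into V; Neumann datum at x = 2/3 contributes the boundary term).
Substituting f(x) = 2*sin(3*π*x), the right-hand side is ∫_0^2/3 (2*sin(3*π*x)) v dx + 2·v(2/3).


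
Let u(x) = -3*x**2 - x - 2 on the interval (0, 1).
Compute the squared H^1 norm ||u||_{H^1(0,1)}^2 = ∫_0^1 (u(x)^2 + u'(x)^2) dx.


||u||_{H^1}^2 = 979/30

The H^1 norm (squared) on an interval (0, L) is
  ||u||_{H^1}^2 = ∫_0^L u(x)^2 dx + ∫_0^L u'(x)^2 dx.
Compute u'(x) = -6*x - 1.
Then u(x)^2 = 9*x**4 + 6*x**3 + 13*x**2 + 4*x + 4 and u'(x)^2 = 36*x**2 + 12*x + 1.
Integrate each monomial from 0 to 1 using ∫_0^1 c·x^n dx = c·1^(n+1)/(n+1):
  ∫_0^1 u(x)^2 dx = ∫_0^1 (9*x^4 + 6*x^3 + 13*x^2 + 4*x + 4) dx. Term by term:
    ∫_0^1 9*x^4 dx = 9/5;  ∫_0^1 6*x^3 dx = 3/2;  ∫_0^1 13*x^2 dx = 13/3;
    ∫_0^1 4*x dx = 2;  ∫_0^1 4 dx = 4.
  Sum: 9/5 + 3/2 + 13/3 + 2 + 4 = 409/30.
  ∫_0^1 u'(x)^2 dx = ∫_0^1 (36*x^2 + 12*x + 1) dx. Term by term:
    ∫_0^1 36*x^2 dx = 12;  ∫_0^1 12*x dx = 6;  ∫_0^1 1 dx = 1.
  Sum: 12 + 6 + 1 = 19.
Adding: ||u||_{H^1}^2 = 409/30 + 19 = 979/30.


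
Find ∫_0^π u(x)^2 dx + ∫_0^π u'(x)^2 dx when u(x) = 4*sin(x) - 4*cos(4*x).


||u||_{H^1(0,π)}^2 = 1088/15 + 152*π

u'(x) = 16*sin(4*x) + 4*cos(x).
Expand u² and (u')² and integrate term by term on (0, π), using: for integers n ≥ 1, ∫_0^π sin²(nx) dx = ∫_0^π cos²(nx) dx = π/2; for n ≠ n', ∫_0^π sin(nx)sin(n'x) dx = ∫_0^π cos(nx)cos(n'x) dx = 0; and by product-to-sum, ∫_0^π sin(nx)cos(n'x) dx = ½∫_0^π [sin((n+n')x) + sin((n−n')x)] dx, which is 0 when n+n' is even and 2n/(n²−n'²) when n+n' is odd (it need not vanish on (0, π)).
  u² squared terms: (-4)²·∫cos(4x)² dx = 16·π/2 = 8*π;  (4)²·∫sin(x)² dx = 16·π/2 = 8*π.
  u² cross terms: 2·(-4)·(4)·∫cos(4x)·sin(x) dx = -32·(-2/15) = 64/15.
  So ∫_0^π u² dx = 8*π + 8*π + 64/15 = 64/15 + 16*π.
  (u')² squared terms: (4)²·∫cos(x)² dx = 16·π/2 = 8*π;  (16)²·∫sin(4x)² dx = 256·π/2 = 128*π.
  (u')² cross terms: 2·(4)·(16)·∫cos(x)·sin(4x) dx = 128·(8/15) = 1024/15.
  So ∫_0^π (u')² dx = 8*π + 128*π + 1024/15 = 1024/15 + 136*π.
||u||_{H^1}^2 = (64/15 + 16*π) + (1024/15 + 136*π) = 1088/15 + 152*π.


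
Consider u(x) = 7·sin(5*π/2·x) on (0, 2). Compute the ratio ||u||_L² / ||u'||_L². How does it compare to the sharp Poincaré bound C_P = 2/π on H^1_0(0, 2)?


||u||_L² / ||u'||_L² = 2/(5*π) < C_P = 2/π.

u(x) = 7·sin(5*π/2·x), so u'(x) = 35*π*cos(5*π*x/2)/2.
Writing u(x) = A·sin(kπx/L) with A = 7 and k = 5, use ∫_0^L sin²(kπx/L) dx = L/2 and ∫_0^L cos²(kπx/L) dx = L/2.
u² = 49·sin²(5*π/2·x) and (u')² = 1225*π^2/4·cos²(5*π/2·x), and each of sin², cos² integrates to L/2 = 1 over (0, 2).
∫_0^2 u² dx = 49, so ||u||_L² = 7.
∫_0^2 (u')² dx = 1225*π^2/4, so ||u'||_L² = 35*π/2.
Ratio ||u||_L² / ||u'||_L² = 2/(5*π).
Sharp Poincaré constant on H^1_0(0, 2) is C_P = L/π = 2/π, achieved by sin(π/2·x).
This is the k = 5 harmonic; the ratio L/(kπ) is strictly less than C_P = L/π, consistent with the sharp inequality ||u||_L² ≤ C_P ||u'||_L².


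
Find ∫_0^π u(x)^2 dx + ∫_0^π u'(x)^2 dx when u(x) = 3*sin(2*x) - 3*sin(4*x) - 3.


||u||_{H^1(0,π)}^2 = 108*π

u'(x) = 6*cos(2*x) - 12*cos(4*x).
Expand u² and (u')² and integrate term by term on (0, π), using: for integers n ≥ 1, ∫_0^π sin²(nx) dx = ∫_0^π cos²(nx) dx = π/2; for n ≠ n', ∫_0^π sin(nx)sin(n'x) dx = ∫_0^π cos(nx)cos(n'x) dx = 0; and by product-to-sum, ∫_0^π sin(nx)cos(n'x) dx = ½∫_0^π [sin((n+n')x) + sin((n−n')x)] dx, which is 0 when n+n' is even and 2n/(n²−n'²) when n+n' is odd (it need not vanish on (0, π)). For the constant mode: ∫_0^π 1 dx = π, ∫_0^π cos(nx) dx = 0, ∫_0^π sin(nx) dx = (1−(−1)^n)/n.
  u² squared terms: (-3)²·∫1 dx = 9·π = 9*π;  (-3)²·∫sin(4x)² dx = 9·π/2 = 9*π/2;  (3)²·∫sin(2x)² dx = 9·π/2 = 9*π/2.
  u² cross terms: 2·(-3)·(-3)·∫1·sin(4x) dx = 18·(0) = 0;  2·(-3)·(3)·∫1·sin(2x) dx = -18·(0) = 0;  2·(-3)·(3)·∫sin(4x)·sin(2x) dx = -18·(0) = 0.
  So ∫_0^π u² dx = 9*π + 9*π/2 + 9*π/2 + 0 + 0 + 0 = 18*π.
  (u')² squared terms: (-12)²·∫cos(4x)² dx = 144·π/2 = 72*π;  (6)²·∫cos(2x)² dx = 36·π/2 = 18*π.
  (u')² cross terms: 2·(-12)·(6)·∫cos(4x)·cos(2x) dx = -144·(0) = 0.
  So ∫_0^π (u')² dx = 72*π + 18*π + 0 = 90*π.
||u||_{H^1}^2 = (18*π) + (90*π) = 108*π.


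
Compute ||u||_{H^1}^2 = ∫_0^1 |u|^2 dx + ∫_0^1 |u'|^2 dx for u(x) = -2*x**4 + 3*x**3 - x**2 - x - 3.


||u||_{H^1}^2 = 239/18

The H^1 norm (squared) on an interval (0, L) is
  ||u||_{H^1}^2 = ∫_0^L u(x)^2 dx + ∫_0^L u'(x)^2 dx.
Compute u'(x) = -8*x**3 + 9*x**2 - 2*x - 1.
Then u(x)^2 = 4*x**8 - 12*x**7 + 13*x**6 - 2*x**5 + 7*x**4 - 16*x**3 + 7*x**2 + 6*x + 9 and u'(x)^2 = 64*x**6 - 144*x**5 + 113*x**4 - 20*x**3 - 14*x**2 + 4*x + 1.
Integrate each monomial from 0 to 1 using ∫_0^1 c·x^n dx = c·1^(n+1)/(n+1):
  ∫_0^1 u(x)^2 dx = ∫_0^1 (4*x^8 - 12*x^7 + 13*x^6 - 2*x^5 + 7*x^4 - 16*x^3 + 7*x^2 + 6*x + 9) dx. Term by term:
    ∫_0^1 4*x^8 dx = 4/9;  ∫_0^1 -12*x^7 dx = -3/2;  ∫_0^1 13*x^6 dx = 13/7;
    ∫_0^1 -2*x^5 dx = -1/3;  ∫_0^1 7*x^4 dx = 7/5;  ∫_0^1 -16*x^3 dx = -4;
    ∫_0^1 7*x^2 dx = 7/3;  ∫_0^1 6*x dx = 3;  ∫_0^1 9 dx = 9.
  Sum: 4/9 − 3/2 + 13/7 − 1/3 + 7/5 − 4 + 7/3 + 3 + 9 = 7687/630.
  ∫_0^1 u'(x)^2 dx = ∫_0^1 (64*x^6 - 144*x^5 + 113*x^4 - 20*x^3 - 14*x^2 + 4*x + 1) dx. Term by term:
    ∫_0^1 64*x^6 dx = 64/7;  ∫_0^1 -144*x^5 dx = -24;  ∫_0^1 113*x^4 dx = 113/5;
    ∫_0^1 -20*x^3 dx = -5;  ∫_0^1 -14*x^2 dx = -14/3;  ∫_0^1 4*x dx = 2;
    ∫_0^1 1 dx = 1.
  Sum: 64/7 − 24 + 113/5 − 5 − 14/3 + 2 + 1 = 113/105.
Adding: ||u||_{H^1}^2 = 7687/630 + 113/105 = 239/18.


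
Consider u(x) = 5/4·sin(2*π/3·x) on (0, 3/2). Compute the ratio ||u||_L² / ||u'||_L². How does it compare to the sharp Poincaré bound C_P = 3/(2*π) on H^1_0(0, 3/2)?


||u||_L² / ||u'||_L² = 3/(2*π) = C_P.

u(x) = 5/4·sin(2*π/3·x), so u'(x) = 5*π*cos(2*π*x/3)/6.
Writing u(x) = A·sin(kπx/L) with A = 5/4 and k = 1, use ∫_0^L sin²(kπx/L) dx = L/2 and ∫_0^L cos²(kπx/L) dx = L/2.
u² = 25/16·sin²(2*π/3·x) and (u')² = 25*π^2/36·cos²(2*π/3·x), and each of sin², cos² integrates to L/2 = 3/4 over (0, 3/2).
∫_0^3/2 u² dx = 75/64, so ||u||_L² = 5*sqrt(3)/8.
∫_0^3/2 (u')² dx = 25*π^2/48, so ||u'||_L² = 5*sqrt(3)*π/12.
Ratio ||u||_L² / ||u'||_L² = 3/(2*π).
Sharp Poincaré constant on H^1_0(0, 3/2) is C_P = L/π = 3/(2*π), achieved by sin(2*π/3·x).
This is the k = 1 eigenfunction (up to amplitude), so the ratio equals the sharp Poincaré constant exactly.


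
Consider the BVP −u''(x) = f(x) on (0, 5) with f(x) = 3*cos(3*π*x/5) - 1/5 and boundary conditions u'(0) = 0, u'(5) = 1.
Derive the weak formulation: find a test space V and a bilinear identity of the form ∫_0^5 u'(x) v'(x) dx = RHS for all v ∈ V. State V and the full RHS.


V = H^1(0, 5) (v unrestricted at boundary; u is determined up to an additive constant); weak form: ∫_0^5 u'v' dx = ∫_0^5 (3*cos(3*π*x/5) - 1/5) v dx + v(5) for all v ∈ V.

Multiply both sides by a test function v and integrate from 0 to 5:
  ∫_0^5 −u''(x) v(x) dx = ∫_0^5 f(x) v(x) dx.
Integrate the LHS by parts once:
  ∫_0^5 −u'' v dx = −[u'(x) v(x)]_0^5 + ∫_0^5 u'(x) v'(x) dx.
Thus ∫_0^5 u'(x) v'(x) dx = ∫_0^5 f(x) v(x) dx + [u'(x) v(x)]_0^5.
Choose V so that boundary terms are either known or forced to vanish.
u has inhomogeneous Neumann u'(0) = 0, u'(5) = 1. [u' v]_0^5 = (1)·v(5) − (0)·v(0) = v(5). Take V = H^1(0, 5); boundary term becomes part of RHS.
Weak formulation: find u (satisfying any essential BC) such that ∫_0^5 u'(x) v'(x) dx = ∫_0^5 f v dx + v(5) for all v ∈ V (Neumann data are natural BCs: they enter the RHS as boundary terms).
Substituting f(x) = 3*cos(3*π*x/5) - 1/5, the right-hand side is ∫_0^5 (3*cos(3*π*x/5) - 1/5) v dx + v(5).
Compatibility check (pure Neumann): taking v ≡ 1 ∈ V gives 0 = ∫_0^5 f dx + (1) − (0), i.e. ∫_0^5 f dx must equal u'(0) − u'(5) = -1. Indeed ∫_0^5 (3*cos(3*π*x/5) - 1/5) dx = -1, so the data are compatible. The solution is then unique only up to an additive constant (fix it e.g. by requiring ∫_0^5 u dx = 0).


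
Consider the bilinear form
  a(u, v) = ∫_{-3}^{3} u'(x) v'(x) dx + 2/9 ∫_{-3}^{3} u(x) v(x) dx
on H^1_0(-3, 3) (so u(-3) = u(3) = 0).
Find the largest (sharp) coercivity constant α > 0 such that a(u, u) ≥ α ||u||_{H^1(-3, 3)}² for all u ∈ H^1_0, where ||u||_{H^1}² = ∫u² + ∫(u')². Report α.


α = (8 + π^2)/(π^2 + 36)

Coercivity of a(·,·) on H^1_0(-3, 3) means a(u, u) ≥ α ||u||_{H^1}² for every u ∈ H^1_0.
The interval has length L = 6, and Poincaré/coercivity depend only on L. Here a(u, u) = ∫(u')² + (2/9)·∫u².
Here 0 < c = 2/9 < 1. The condition a(u,u) ≥ α||u||_{H^1}² reads (1−α)∫(u')² ≥ (α−c)∫u². Any admissible α is ≤ 1 (rapidly oscillating u have ∫u²/∫(u')² → 0), and α = 1 would force 0 ≥ (1−c)∫u², impossible since c < 1; so 1−α > 0. By the sharp Poincaré inequality on H^1_0 of an interval of length L, ∫(u')² ≥ (π/L)²∫u² with equality for the first sine mode sin(π(x−x₀)/L) (x₀ the left endpoint), so the inequality holds for all u iff (1−α)(π/L)² ≥ α − c, i.e. α ≤ ((π/L)² + c)/((π/L)² + 1) = (1 + c(L/π)²)/(1 + (L/π)²). With (π/L)² = π^2/36 and c = 2/9, the largest admissible constant is α = ((π/L)² + c)/((π/L)² + 1).
Simplifying, α = (8 + π^2)/(π^2 + 36).


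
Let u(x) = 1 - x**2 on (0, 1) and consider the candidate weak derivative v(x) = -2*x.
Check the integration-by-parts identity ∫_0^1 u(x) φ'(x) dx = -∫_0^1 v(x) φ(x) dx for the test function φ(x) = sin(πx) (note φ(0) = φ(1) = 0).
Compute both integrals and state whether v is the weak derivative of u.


LHS = 2/π, RHS = 2/π. Yes, v = u' weakly.

u(x) = 1 - x**2, classical derivative u'(x) = -2*x.
φ(x) = sin(πx), so φ'(x) = π*cos(π*x).
Note φ(0) = φ(1) = 0, so the boundary term u·φ vanishes.
LHS = ∫_0^1 u(x) φ'(x) dx = ∫_0^1 (-π*x^2*cos(π*x) + π*cos(π*x)) dx. Term by term:
  ∫_0^1 π*cos(π*x) dx = 0;  ∫_0^1 -π*x^2*cos(π*x) dx = 2/π.
Sum: 0 + 2/π = 2/π.
So LHS = 2/π.
∫_0^1 v(x) φ(x) dx = ∫_0^1 (-2*x*sin(π*x)) dx. Term by term:
  ∫_0^1 -2*x*sin(π*x) dx = -2/π.
So RHS = -∫_0^1 v(x) φ(x) dx = 2/π.
LHS = RHS, so the identity holds for this test φ.
Moreover u is smooth here and v(x) = u'(x) = -2*x pointwise, so the identity holds for every test function. Hence v is the weak derivative of u.


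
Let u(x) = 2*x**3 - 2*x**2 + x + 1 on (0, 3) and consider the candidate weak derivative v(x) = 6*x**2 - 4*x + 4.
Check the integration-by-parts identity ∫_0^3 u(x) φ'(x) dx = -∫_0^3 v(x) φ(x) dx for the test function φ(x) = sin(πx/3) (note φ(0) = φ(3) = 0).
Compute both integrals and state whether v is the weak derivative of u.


LHS = -132/π + 648/π^3, RHS = -150/π + 648/π^3. No, v is not the weak derivative of u.

u(x) = 2*x**3 - 2*x**2 + x + 1, classical derivative u'(x) = 6*x**2 - 4*x + 1.
φ(x) = sin(πx/3), so φ'(x) = π*cos(π*x/3)/3.
Note φ(0) = φ(3) = 0, so the boundary term u·φ vanishes.
LHS = ∫_0^3 u(x) φ'(x) dx = ∫_0^3 (2*π*x^3*cos(π*x/3)/3 - 2*π*x^2*cos(π*x/3)/3 + π*x*cos(π*x/3)/3 + π*cos(π*x/3)/3) dx. Term by term:
  ∫_0^3 π*cos(π*x/3)/3 dx = 0;  ∫_0^3 -2*π*x^2*cos(π*x/3)/3 dx = 36/π;  ∫_0^3 π*x*cos(π*x/3)/3 dx = -6/π;
  ∫_0^3 2*π*x^3*cos(π*x/3)/3 dx = -162/π + 648/π^3.
Sum: 0 + 36/π − 6/π + -162/π + 648/π^3 = -132/π + 648/π^3.
So LHS = -132/π + 648/π^3.
∫_0^3 v(x) φ(x) dx = ∫_0^3 (6*x^2*sin(π*x/3) - 4*x*sin(π*x/3) + 4*sin(π*x/3)) dx. Term by term:
  ∫_0^3 4*sin(π*x/3) dx = 24/π;  ∫_0^3 -4*x*sin(π*x/3) dx = -36/π;  ∫_0^3 6*x^2*sin(π*x/3) dx = -648/π^3 + 162/π.
Sum: 24/π − 36/π + -648/π^3 + 162/π = -648/π^3 + 150/π.
So RHS = -∫_0^3 v(x) φ(x) dx = -150/π + 648/π^3.
LHS − RHS = 18/π ≠ 0, so the identity fails.
(For a valid weak derivative the identity must hold for EVERY test function, in particular this one. The failure shows v is NOT the weak derivative of u.)
Correct weak derivative would be u'(x) = 6*x**2 - 4*x + 1.


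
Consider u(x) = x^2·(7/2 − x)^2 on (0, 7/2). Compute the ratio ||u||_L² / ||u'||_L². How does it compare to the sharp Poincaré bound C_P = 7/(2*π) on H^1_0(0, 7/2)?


||u||_L² / ||u'||_L² = 7*sqrt(3)/12 < C_P = 7/(2*π).

u(x) = x^2·(7/2 − x)^2, so u'(x) = x*(2*x - 7)*(4*x - 7)/2.
u(x) = x^2·(7/2 − x)^2 vanishes at x = 0 and x = 7/2, so u ∈ H^1_0(0, 7/2). Differentiate via the product rule and integrate the resulting polynomials term by term.
  ∫_0^7/2 u² dx = ∫_0^7/2 (x^8 - 14*x^7 + 147*x^6/2 - 343*x^5/2 + 2401*x^4/16) dx. Term by term:
    ∫_0^7/2 x^8 dx = 40353607/4608;  ∫_0^7/2 -14*x^7 dx = -40353607/1024;  ∫_0^7/2 147*x^6/2 dx = 17294403/256;
    ∫_0^7/2 -343*x^5/2 dx = -40353607/768;  ∫_0^7/2 2401*x^4/16 dx = 40353607/2560.
  Sum: 40353607/4608 − 40353607/1024 + 17294403/256 − 40353607/768 + 40353607/2560 = 5764801/46080.
  ∫_0^7/2 (u')² dx = ∫_0^7/2 (16*x^6 - 168*x^5 + 637*x^4 - 1029*x^3 + 2401*x^2/4) dx. Term by term:
    ∫_0^7/2 16*x^6 dx = 117649/8;  ∫_0^7/2 -168*x^5 dx = -823543/16;  ∫_0^7/2 637*x^4 dx = 10706059/160;
    ∫_0^7/2 -1029*x^3 dx = -2470629/64;  ∫_0^7/2 2401*x^2/4 dx = 823543/96.
  Sum: 117649/8 − 823543/16 + 10706059/160 − 2470629/64 + 823543/96 = 117649/960.
∫_0^7/2 u² dx = 5764801/46080, so ||u||_L² = 2401*sqrt(5)/480.
∫_0^7/2 (u')² dx = 117649/960, so ||u'||_L² = 343*sqrt(15)/120.
Ratio ||u||_L² / ||u'||_L² = 7*sqrt(3)/12.
Sharp Poincaré constant on H^1_0(0, 7/2) is C_P = L/π = 7/(2*π), achieved by sin(2*π/7·x).
A polynomial bump cannot attain the sharp Poincaré constant (only the first sine eigenfunction does), so the ratio is strictly less than C_P, consistent with ||u||_L² ≤ C_P ||u'||_L².


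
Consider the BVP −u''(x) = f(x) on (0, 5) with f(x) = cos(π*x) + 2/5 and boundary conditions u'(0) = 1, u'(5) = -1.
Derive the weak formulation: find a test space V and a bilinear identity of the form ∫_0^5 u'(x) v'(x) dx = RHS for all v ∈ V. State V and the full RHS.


V = H^1(0, 5) (v unrestricted at boundary; u is determined up to an additive constant); weak form: ∫_0^5 u'v' dx = ∫_0^5 (cos(π*x) + 2/5) v dx − v(5) − v(0) for all v ∈ V.

Multiply both sides by a test function v and integrate from 0 to 5:
  ∫_0^5 −u''(x) v(x) dx = ∫_0^5 f(x) v(x) dx.
Integrate the LHS by parts once:
  ∫_0^5 −u'' v dx = −[u'(x) v(x)]_0^5 + ∫_0^5 u'(x) v'(x) dx.
Thus ∫_0^5 u'(x) v'(x) dx = ∫_0^5 f(x) v(x) dx + [u'(x) v(x)]_0^5.
Choose V so that boundary terms are either known or forced to vanish.
u has inhomogeneous Neumann u'(0) = 1, u'(5) = -1. [u' v]_0^5 = (-1)·v(5) − (1)·v(0) = − v(5) − v(0). Take V = H^1(0, 5); boundary term becomes part of RHS.
Weak formulation: find u (satisfying any essential BC) such that ∫_0^5 u'(x) v'(x) dx = ∫_0^5 f v dx − v(5) − v(0) for all v ∈ V (Neumann data are natural BCs: they enter the RHS as boundary terms).
Substituting f(x) = cos(π*x) + 2/5, the right-hand side is ∫_0^5 (cos(π*x) + 2/5) v dx − v(5) − v(0).
Compatibility check (pure Neumann): taking v ≡ 1 ∈ V gives 0 = ∫_0^5 f dx + (-1) − (1), i.e. ∫_0^5 f dx must equal u'(0) − u'(5) = 2. Indeed ∫_0^5 (cos(π*x) + 2/5) dx = 2, so the data are compatible. The solution is then unique only up to an additive constant (fix it e.g. by requiring ∫_0^5 u dx = 0).


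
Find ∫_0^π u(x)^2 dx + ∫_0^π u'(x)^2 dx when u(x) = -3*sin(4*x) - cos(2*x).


||u||_{H^1(0,π)}^2 = 79*π

u'(x) = 2*sin(2*x) - 12*cos(4*x).
Expand u² and (u')² and integrate term by term on (0, π), using: for integers n ≥ 1, ∫_0^π sin²(nx) dx = ∫_0^π cos²(nx) dx = π/2; for n ≠ n', ∫_0^π sin(nx)sin(n'x) dx = ∫_0^π cos(nx)cos(n'x) dx = 0; and by product-to-sum, ∫_0^π sin(nx)cos(n'x) dx = ½∫_0^π [sin((n+n')x) + sin((n−n')x)] dx, which is 0 when n+n' is even and 2n/(n²−n'²) when n+n' is odd (it need not vanish on (0, π)).
  u² squared terms: (-1)²·∫cos(2x)² dx = 1·π/2 = π/2;  (-3)²·∫sin(4x)² dx = 9·π/2 = 9*π/2.
  u² cross terms: 2·(-1)·(-3)·∫cos(2x)·sin(4x) dx = 6·(0) = 0.
  So ∫_0^π u² dx = π/2 + 9*π/2 + 0 = 5*π.
  (u')² squared terms: (-12)²·∫cos(4x)² dx = 144·π/2 = 72*π;  (2)²·∫sin(2x)² dx = 4·π/2 = 2*π.
  (u')² cross terms: 2·(-12)·(2)·∫cos(4x)·sin(2x) dx = -48·(0) = 0.
  So ∫_0^π (u')² dx = 72*π + 2*π + 0 = 74*π.
||u||_{H^1}^2 = (5*π) + (74*π) = 79*π.


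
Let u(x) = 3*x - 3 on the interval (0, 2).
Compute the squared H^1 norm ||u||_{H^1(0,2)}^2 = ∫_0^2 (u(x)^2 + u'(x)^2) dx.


||u||_{H^1}^2 = 24

The H^1 norm (squared) on an interval (0, L) is
  ||u||_{H^1}^2 = ∫_0^L u(x)^2 dx + ∫_0^L u'(x)^2 dx.
Compute u'(x) = 3.
Then u(x)^2 = 9*x**2 - 18*x + 9 and u'(x)^2 = 9.
Integrate each monomial from 0 to 2 using ∫_0^2 c·x^n dx = c·2^(n+1)/(n+1):
  ∫_0^2 u(x)^2 dx = ∫_0^2 (9*x^2 - 18*x + 9) dx. Term by term:
    ∫_0^2 9*x^2 dx = 24;  ∫_0^2 -18*x dx = -36;  ∫_0^2 9 dx = 18.
  Sum: 24 − 36 + 18 = 6.
  ∫_0^2 u'(x)^2 dx = ∫_0^2 (9) dx. Term by term:
    ∫_0^2 9 dx = 18.
Adding: ||u||_{H^1}^2 = 6 + 18 = 24.


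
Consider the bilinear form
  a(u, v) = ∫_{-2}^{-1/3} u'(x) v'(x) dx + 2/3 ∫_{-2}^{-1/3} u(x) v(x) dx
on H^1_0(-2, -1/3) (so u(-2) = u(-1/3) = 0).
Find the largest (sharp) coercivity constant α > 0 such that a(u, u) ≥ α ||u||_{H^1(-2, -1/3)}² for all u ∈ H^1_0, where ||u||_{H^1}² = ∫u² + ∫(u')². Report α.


α = (50 + 27*π^2)/(3*(25 + 9*π^2))

Coercivity of a(·,·) on H^1_0(-2, -1/3) means a(u, u) ≥ α ||u||_{H^1}² for every u ∈ H^1_0.
The interval has length L = 5/3, and Poincaré/coercivity depend only on L. Here a(u, u) = ∫(u')² + (2/3)·∫u².
Here 0 < c = 2/3 < 1. The condition a(u,u) ≥ α||u||_{H^1}² reads (1−α)∫(u')² ≥ (α−c)∫u². Any admissible α is ≤ 1 (rapidly oscillating u have ∫u²/∫(u')² → 0), and α = 1 would force 0 ≥ (1−c)∫u², impossible since c < 1; so 1−α > 0. By the sharp Poincaré inequality on H^1_0 of an interval of length L, ∫(u')² ≥ (π/L)²∫u² with equality for the first sine mode sin(π(x−x₀)/L) (x₀ the left endpoint), so the inequality holds for all u iff (1−α)(π/L)² ≥ α − c, i.e. α ≤ ((π/L)² + c)/((π/L)² + 1) = (1 + c(L/π)²)/(1 + (L/π)²). With (π/L)² = 9*π^2/25 and c = 2/3, the largest admissible constant is α = ((π/L)² + c)/((π/L)² + 1).
Simplifying, α = (50 + 27*π^2)/(3*(25 + 9*π^2)).


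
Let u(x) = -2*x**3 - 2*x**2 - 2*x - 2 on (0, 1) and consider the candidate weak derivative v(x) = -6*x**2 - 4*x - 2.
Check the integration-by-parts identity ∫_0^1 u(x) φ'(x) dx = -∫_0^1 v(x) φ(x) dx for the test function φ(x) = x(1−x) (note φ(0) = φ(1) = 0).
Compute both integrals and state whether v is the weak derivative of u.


LHS = 29/30, RHS = 29/30. Yes, v = u' weakly.

u(x) = -2*x**3 - 2*x**2 - 2*x - 2, classical derivative u'(x) = -6*x**2 - 4*x - 2.
φ(x) = x(1−x), so φ'(x) = 1 - 2*x.
Note φ(0) = φ(1) = 0, so the boundary term u·φ vanishes.
LHS = ∫_0^1 u(x) φ'(x) dx = ∫_0^1 (4*x^4 + 2*x^3 + 2*x^2 + 2*x - 2) dx. Term by term:
  ∫_0^1 4*x^4 dx = 4/5;  ∫_0^1 2*x^3 dx = 1/2;  ∫_0^1 2*x^2 dx = 2/3;
  ∫_0^1 2*x dx = 1;  ∫_0^1 -2 dx = -2.
Sum: 4/5 + 1/2 + 2/3 + 1 − 2 = 29/30.
So LHS = 29/30.
∫_0^1 v(x) φ(x) dx = ∫_0^1 (6*x^4 - 2*x^3 - 2*x^2 - 2*x) dx. Term by term:
  ∫_0^1 6*x^4 dx = 6/5;  ∫_0^1 -2*x^3 dx = -1/2;  ∫_0^1 -2*x^2 dx = -2/3;
  ∫_0^1 -2*x dx = -1.
Sum: 6/5 − 1/2 − 2/3 − 1 = -29/30.
So RHS = -∫_0^1 v(x) φ(x) dx = 29/30.
LHS = RHS, so the identity holds for this test φ.
Moreover u is smooth here and v(x) = u'(x) = -6*x**2 - 4*x - 2 pointwise, so the identity holds for every test function. Hence v is the weak derivative of u.


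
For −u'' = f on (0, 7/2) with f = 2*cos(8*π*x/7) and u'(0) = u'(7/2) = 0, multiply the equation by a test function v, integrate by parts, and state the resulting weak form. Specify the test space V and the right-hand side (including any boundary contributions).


V = H^1(0, 7/2) (no boundary constraint on v; u is determined up to an additive constant); weak form: ∫_0^7/2 u'v' dx = ∫_0^7/2 (2*cos(8*π*x/7)) v dx for all v ∈ V.

Multiply both sides by a test function v and integrate from 0 to 7/2:
  ∫_0^7/2 −u''(x) v(x) dx = ∫_0^7/2 f(x) v(x) dx.
Integrate the LHS by parts once:
  ∫_0^7/2 −u'' v dx = −[u'(x) v(x)]_0^7/2 + ∫_0^7/2 u'(x) v'(x) dx.
Thus ∫_0^7/2 u'(x) v'(x) dx = ∫_0^7/2 f(x) v(x) dx + [u'(x) v(x)]_0^7/2.
Choose V so that boundary terms are either known or forced to vanish.
u has homogeneous Neumann: u'(0) = u'(7/2) = 0. So [u' v]_0^7/2 = 0·v(7/2) − 0·v(0) = 0 for any v; take V = H^1(0, 7/2).
Weak formulation: find u (satisfying any essential BC) such that ∫_0^7/2 u'(x) v'(x) dx = ∫_0^7/2 f v dx for all v ∈ V (homogeneous Neumann, so boundary terms vanish).
Substituting f(x) = 2*cos(8*π*x/7), the right-hand side is ∫_0^7/2 (2*cos(8*π*x/7)) v dx.
Compatibility check (pure Neumann): taking v ≡ 1 ∈ V gives 0 = ∫_0^7/2 f dx + (0) − (0), i.e. ∫_0^7/2 f dx must equal u'(0) − u'(7/2) = 0. Indeed ∫_0^7/2 (2*cos(8*π*x/7)) dx = 0, so the data are compatible. The solution is then unique only up to an additive constant (fix it e.g. by requiring ∫_0^7/2 u dx = 0).
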